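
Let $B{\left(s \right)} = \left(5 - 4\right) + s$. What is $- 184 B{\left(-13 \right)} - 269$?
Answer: $1939$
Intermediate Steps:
$B{\left(s \right)} = 1 + s$
$- 184 B{\left(-13 \right)} - 269 = - 184 \left(1 - 13\right) - 269 = \left(-184\right) \left(-12\right) - 269 = 2208 - 269 = 1939$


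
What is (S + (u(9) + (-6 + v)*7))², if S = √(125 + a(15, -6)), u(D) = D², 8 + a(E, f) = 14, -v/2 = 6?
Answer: (45 - √131)² ≈ 1125.9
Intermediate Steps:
v = -12 (v = -2*6 = -12)
a(E, f) = 6 (a(E, f) = -8 + 14 = 6)
S = √131 (S = √(125 + 6) = √131 ≈ 11.446)
(S + (u(9) + (-6 + v)*7))² = (√131 + (9² + (-6 - 12)*7))² = (√131 + (81 - 18*7))² = (√131 + (81 - 126))² = (√131 - 45)² = (-45 + √131)²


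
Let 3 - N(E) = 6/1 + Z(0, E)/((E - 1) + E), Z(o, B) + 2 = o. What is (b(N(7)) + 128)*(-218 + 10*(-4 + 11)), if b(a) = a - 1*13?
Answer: -215784/13 ≈ -16599.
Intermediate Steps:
Z(o, B) = -2 + o
N(E) = -3 + 2/(-1 + 2*E) (N(E) = 3 - (6/1 + (-2 + 0)/((E - 1) + E)) = 3 - (6*1 - 2/((-1 + E) + E)) = 3 - (6 - 2/(-1 + 2*E)) = 3 + (-6 + 2/(-1 + 2*E)) = -3 + 2/(-1 + 2*E))
b(a) = -13 + a (b(a) = a - 13 = -13 + a)
(b(N(7)) + 128)*(-218 + 10*(-4 + 11)) = ((-13 + (5 - 6*7)/(-1 + 2*7)) + 128)*(-218 + 10*(-4 + 11)) = ((-13 + (5 - 42)/(-1 + 14)) + 128)*(-218 + 10*7) = ((-13 - 37/13) + 128)*(-218 + 70) = ((-13 + (1/13)*(-37)) + 128)*(-148) = ((-13 - 37/13) + 128)*(-148) = (-206/13 + 128)*(-148) = (1458/13)*(-148) = -215784/13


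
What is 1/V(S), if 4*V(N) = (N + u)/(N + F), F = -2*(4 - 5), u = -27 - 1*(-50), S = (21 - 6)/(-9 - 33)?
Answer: 92/317 ≈ 0.29022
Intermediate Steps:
S = -5/14 (S = 15/(-42) = 15*(-1/42) = -5/14 ≈ -0.35714)
u = 23 (u = -27 + 50 = 23)
F = 2 (F = -2*(-1) = 2)
V(N) = (23 + N)/(4*(2 + N)) (V(N) = ((N + 23)/(N + 2))/4 = ((23 + N)/(2 + N))/4 = (23 + N)/(4*(2 + N)))
1/V(S) = 1/((23 - 5/14)/(4*(2 - 5/14))) = 1/((¼)*(317/14)/(23/14)) = 1/((¼)*(14/23)*(317/14)) = 1/(317/92) = 92/317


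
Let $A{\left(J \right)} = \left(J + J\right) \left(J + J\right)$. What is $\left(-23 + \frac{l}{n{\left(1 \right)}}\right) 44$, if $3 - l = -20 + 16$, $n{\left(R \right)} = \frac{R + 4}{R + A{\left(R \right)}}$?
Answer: $-704$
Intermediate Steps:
$A{\left(J \right)} = 4 J^{2}$ ($A{\left(J \right)} = 2 J 2 J = 4 J^{2}$)
$n{\left(R \right)} = \frac{4 + R}{R + 4 R^{2}}$ ($n{\left(R \right)} = \frac{R + 4}{R + 4 R^{2}} = \frac{4 + R}{R + 4 R^{2}}$)
$l = 7$ ($l = 3 - \left(-20 + 16\right) = 3 - -4 = 3 + 4 = 7$)
$\left(-23 + \frac{l}{n{\left(1 \right)}}\right) 44 = \left(-23 + \frac{7}{1^{-1} \frac{1}{1 + 4 \cdot 1} \left(4 + 1\right)}\right) 44 = \left(-23 + \frac{7}{1 \frac{1}{1 + 4} \cdot 5}\right) 44 = \left(-23 + \frac{7}{1 \cdot \frac{1}{5} \cdot 5}\right) 44 = \left(-23 + \frac{7}{1}\right) 44 = \left(-23 + 7 \cdot 1\right) 44 = \left(-23 + 7\right) 44 = \left(-16\right) 44 = -704$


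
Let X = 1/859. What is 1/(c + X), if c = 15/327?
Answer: 93631/4404 ≈ 21.260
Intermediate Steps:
X = 1/859 ≈ 0.0011641
c = 5/109 (c = 15*(1/327) = 5/109 ≈ 0.045872)
1/(c + X) = 1/(5/109 + 1/859) = 1/(4404/93631) = 93631/4404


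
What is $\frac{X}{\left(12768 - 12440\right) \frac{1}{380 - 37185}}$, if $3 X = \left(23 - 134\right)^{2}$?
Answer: $- \frac{151158135}{328} \approx -4.6085 \cdot 10^{5}$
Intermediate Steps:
$X = 4107$ ($X = \frac{\left(23 - 134\right)^{2}}{3} = \frac{\left(-111\right)^{2}}{3} = \frac{1}{3} \cdot 12321 = 4107$)
$\frac{X}{\left(12768 - 12440\right) \frac{1}{380 - 37185}} = \frac{4107}{\left(12768 - 12440\right) \frac{1}{380 - 37185}} = \frac{4107}{328 \frac{1}{-36805}} = \frac{4107}{328 \left(- \frac{1}{36805}\right)} = \frac{4107}{- \frac{328}{36805}} = 4107 \left(- \frac{36805}{328}\right) = - \frac{151158135}{328}$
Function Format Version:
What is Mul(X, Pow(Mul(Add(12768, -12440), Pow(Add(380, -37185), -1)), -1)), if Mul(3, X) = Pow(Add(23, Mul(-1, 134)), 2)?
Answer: Rational(-151158135, 328) ≈ -4.6085e+5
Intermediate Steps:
X = 4107 (X = Mul(Rational(1, 3), Pow(Add(23, Mul(-1, 134)), 2)) = Mul(Rational(1, 3), Pow(Add(23, -134), 2)) = Mul(Rational(1, 3), Pow(-111, 2)) = Mul(Rational(1, 3), 12321) = 4107)
Mul(X, Pow(Mul(Add(12768, -12440), Pow(Add(380, -37185), -1)), -1)) = Mul(4107, Pow(Mul(Add(12768, -12440), Pow(Add(380, -37185), -1)), -1)) = Mul(4107, Pow(Mul(328, Pow(-36805, -1)), -1)) = Mul(4107, Pow(Mul(328, Rational(-1, 36805)), -1)) = Mul(4107, Pow(Rational(-328, 36805), -1)) = Mul(4107, Rational(-36805, 328)) = Rational(-151158135, 328)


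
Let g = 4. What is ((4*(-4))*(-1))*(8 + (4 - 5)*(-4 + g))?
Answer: 128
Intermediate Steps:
((4*(-4))*(-1))*(8 + (4 - 5)*(-4 + g)) = ((4*(-4))*(-1))*(8 + (4 - 5)*(-4 + 4)) = (-16*(-1))*(8 - 1*0) = 16*(8 + 0) = 16*8 = 128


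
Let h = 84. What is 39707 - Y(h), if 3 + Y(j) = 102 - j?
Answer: 39692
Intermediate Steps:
Y(j) = 99 - j (Y(j) = -3 + (102 - j) = 99 - j)
39707 - Y(h) = 39707 - (99 - 1*84) = 39707 - (99 - 84) = 39707 - 1*15 = 39707 - 15 = 39692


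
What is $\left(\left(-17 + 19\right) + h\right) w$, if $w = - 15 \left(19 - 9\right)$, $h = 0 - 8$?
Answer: $900$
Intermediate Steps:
$h = -8$ ($h = 0 - 8 = -8$)
$w = -150$ ($w = \left(-15\right) 10 = -150$)
$\left(\left(-17 + 19\right) + h\right) w = \left(\left(-17 + 19\right) - 8\right) \left(-150\right) = \left(2 - 8\right) \left(-150\right) = \left(-6\right) \left(-150\right) = 900$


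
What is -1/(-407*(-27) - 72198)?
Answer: 1/61209 ≈ 1.6337e-5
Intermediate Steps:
-1/(-407*(-27) - 72198) = -1/(10989 - 72198) = -1/(-61209) = -1*(-1/61209) = 1/61209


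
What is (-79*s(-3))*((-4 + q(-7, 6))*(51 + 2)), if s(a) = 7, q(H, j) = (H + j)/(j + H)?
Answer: 87927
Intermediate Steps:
q(H, j) = 1 (q(H, j) = (H + j)/(H + j) = 1)
(-79*s(-3))*((-4 + q(-7, 6))*(51 + 2)) = (-79*7)*((-4 + 1)*(51 + 2)) = -(-1659)*53 = -553*(-159) = 87927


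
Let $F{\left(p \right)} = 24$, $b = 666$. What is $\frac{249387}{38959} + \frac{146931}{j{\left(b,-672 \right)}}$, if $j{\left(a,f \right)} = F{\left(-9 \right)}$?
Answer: $\frac{1910090039}{311672} \approx 6128.5$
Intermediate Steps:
$j{\left(a,f \right)} = 24$
$\frac{249387}{38959} + \frac{146931}{j{\left(b,-672 \right)}} = \frac{249387}{38959} + \frac{146931}{24} = 249387 \cdot \frac{1}{38959} + 146931 \cdot \frac{1}{24} = \frac{249387}{38959} + \frac{48977}{8} = \frac{1910090039}{311672}$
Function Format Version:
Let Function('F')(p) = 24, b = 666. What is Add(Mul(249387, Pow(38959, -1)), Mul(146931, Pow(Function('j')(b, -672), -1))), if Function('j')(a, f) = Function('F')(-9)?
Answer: Rational(1910090039, 311672) ≈ 6128.5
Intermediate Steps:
Function('j')(a, f) = 24
Add(Mul(249387, Pow(38959, -1)), Mul(146931, Pow(Function('j')(b, -672), -1))) = Add(Mul(249387, Pow(38959, -1)), Mul(146931, Pow(24, -1))) = Add(Mul(249387, Rational(1, 38959)), Mul(146931, Rational(1, 24))) = Add(Rational(249387, 38959), Rational(48977, 8)) = Rational(1910090039, 311672)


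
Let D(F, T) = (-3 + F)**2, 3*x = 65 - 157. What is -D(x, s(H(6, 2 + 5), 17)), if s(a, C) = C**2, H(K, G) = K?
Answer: -10201/9 ≈ -1133.4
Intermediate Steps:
x = -92/3 (x = (65 - 157)/3 = (1/3)*(-92) = -92/3 ≈ -30.667)
-D(x, s(H(6, 2 + 5), 17)) = -(-3 - 92/3)**2 = -(-101/3)**2 = -1*10201/9 = -10201/9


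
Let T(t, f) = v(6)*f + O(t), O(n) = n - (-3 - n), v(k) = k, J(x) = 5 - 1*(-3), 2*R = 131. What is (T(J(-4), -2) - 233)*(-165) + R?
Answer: 74711/2 ≈ 37356.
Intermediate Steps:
R = 131/2 (R = (½)*131 = 131/2 ≈ 65.500)
J(x) = 8 (J(x) = 5 + 3 = 8)
O(n) = 3 + 2*n (O(n) = n + (3 + n) = 3 + 2*n)
T(t, f) = 3 + 2*t + 6*f (T(t, f) = 6*f + (3 + 2*t) = 3 + 2*t + 6*f)
(T(J(-4), -2) - 233)*(-165) + R = ((3 + 2*8 + 6*(-2)) - 233)*(-165) + 131/2 = ((3 + 16 - 12) - 233)*(-165) + 131/2 = (7 - 233)*(-165) + 131/2 = -226*(-165) + 131/2 = 37290 + 131/2 = 74711/2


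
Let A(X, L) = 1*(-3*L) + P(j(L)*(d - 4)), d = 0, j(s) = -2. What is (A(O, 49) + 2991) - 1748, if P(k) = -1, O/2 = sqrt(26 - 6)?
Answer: 1095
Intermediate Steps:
O = 4*sqrt(5) (O = 2*sqrt(26 - 6) = 2*sqrt(20) = 2*(2*sqrt(5)) = 4*sqrt(5) ≈ 8.9443)
A(X, L) = -1 - 3*L (A(X, L) = 1*(-3*L) - 1 = -3*L - 1 = -1 - 3*L)
(A(O, 49) + 2991) - 1748 = ((-1 - 3*49) + 2991) - 1748 = ((-1 - 147) + 2991) - 1748 = (-148 + 2991) - 1748 = 2843 - 1748 = 1095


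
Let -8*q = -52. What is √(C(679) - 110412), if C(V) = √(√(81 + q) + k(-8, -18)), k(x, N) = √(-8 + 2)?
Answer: √(-441648 + 2*√2*√(5*√14 + 2*I*√6))/2 ≈ 0.00059756 + 332.28*I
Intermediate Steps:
q = 13/2 (q = -⅛*(-52) = 13/2 ≈ 6.5000)
k(x, N) = I*√6 (k(x, N) = √(-6) = I*√6)
C(V) = √(5*√14/2 + I*√6) (C(V) = √(√(81 + 13/2) + I*√6) = √(√(175/2) + I*√6) = √(5*√14/2 + I*√6))
√(C(679) - 110412) = √(√(10*√14 + 4*I*√6)/2 - 110412) = √(-110412 + √(10*√14 + 4*I*√6)/2)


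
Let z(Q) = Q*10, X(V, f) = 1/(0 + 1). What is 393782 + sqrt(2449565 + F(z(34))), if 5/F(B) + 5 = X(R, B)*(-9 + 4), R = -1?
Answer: 393782 + sqrt(9798258)/2 ≈ 3.9535e+5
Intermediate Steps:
X(V, f) = 1 (X(V, f) = 1/1 = 1)
z(Q) = 10*Q
F(B) = -1/2 (F(B) = 5/(-5 + 1*(-9 + 4)) = 5/(-5 + 1*(-5)) = 5/(-5 - 5) = 5/(-10) = 5*(-1/10) = -1/2)
393782 + sqrt(2449565 + F(z(34))) = 393782 + sqrt(2449565 - 1/2) = 393782 + sqrt(4899129/2) = 393782 + sqrt(9798258)/2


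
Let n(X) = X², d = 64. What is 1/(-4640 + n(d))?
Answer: -1/544 ≈ -0.0018382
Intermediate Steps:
1/(-4640 + n(d)) = 1/(-4640 + 64²) = 1/(-4640 + 4096) = 1/(-544) = -1/544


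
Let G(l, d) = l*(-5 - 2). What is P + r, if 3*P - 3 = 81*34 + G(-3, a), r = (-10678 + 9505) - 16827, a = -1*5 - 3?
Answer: -17074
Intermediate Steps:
a = -8 (a = -5 - 3 = -8)
r = -18000 (r = -1173 - 16827 = -18000)
G(l, d) = -7*l (G(l, d) = l*(-7) = -7*l)
P = 926 (P = 1 + (81*34 - 7*(-3))/3 = 1 + (2754 + 21)/3 = 1 + (1/3)*2775 = 1 + 925 = 926)
P + r = 926 - 18000 = -17074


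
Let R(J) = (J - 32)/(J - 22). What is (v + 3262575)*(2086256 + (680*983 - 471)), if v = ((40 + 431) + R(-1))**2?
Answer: 5078714142503475/529 ≈ 9.6006e+12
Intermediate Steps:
R(J) = (-32 + J)/(-22 + J)
v = 118069956/529 (v = ((40 + 431) + (-32 - 1)/(-22 - 1))**2 = (471 - 33/(-23))**2 = (471 - 1/23*(-33))**2 = (471 + 33/23)**2 = (10866/23)**2 = 118069956/529 ≈ 2.2319e+5)
(v + 3262575)*(2086256 + (680*983 - 471)) = (118069956/529 + 3262575)*(2086256 + (680*983 - 471)) = 1843972131*(2086256 + (668440 - 471))/529 = 1843972131*(2086256 + 667969)/529 = (1843972131/529)*2754225 = 5078714142503475/529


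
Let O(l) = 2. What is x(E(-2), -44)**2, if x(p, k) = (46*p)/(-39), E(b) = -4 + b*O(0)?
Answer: 135424/1521 ≈ 89.036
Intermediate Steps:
E(b) = -4 + 2*b (E(b) = -4 + b*2 = -4 + 2*b)
x(p, k) = -46*p/39 (x(p, k) = (46*p)*(-1/39) = -46*p/39)
x(E(-2), -44)**2 = (-46*(-4 + 2*(-2))/39)**2 = (-46*(-4 - 4)/39)**2 = (-46/39*(-8))**2 = (368/39)**2 = 135424/1521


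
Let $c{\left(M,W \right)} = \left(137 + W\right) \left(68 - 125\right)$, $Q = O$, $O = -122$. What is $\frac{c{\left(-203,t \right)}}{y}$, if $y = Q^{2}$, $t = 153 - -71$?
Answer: $- \frac{20577}{14884} \approx -1.3825$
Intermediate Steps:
$t = 224$ ($t = 153 + 71 = 224$)
$Q = -122$
$c{\left(M,W \right)} = -7809 - 57 W$ ($c{\left(M,W \right)} = \left(137 + W\right) \left(-57\right) = -7809 - 57 W$)
$y = 14884$ ($y = \left(-122\right)^{2} = 14884$)
$\frac{c{\left(-203,t \right)}}{y} = \frac{-7809 - 12768}{14884} = \left(-7809 - 12768\right) \frac{1}{14884} = \left(-20577\right) \frac{1}{14884} = - \frac{20577}{14884}$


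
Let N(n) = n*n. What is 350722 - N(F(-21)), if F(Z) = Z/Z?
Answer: 350721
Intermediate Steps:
F(Z) = 1
N(n) = n²
350722 - N(F(-21)) = 350722 - 1*1² = 350722 - 1*1 = 350722 - 1 = 350721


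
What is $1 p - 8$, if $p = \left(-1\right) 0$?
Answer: $-8$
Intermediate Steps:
$p = 0$
$1 p - 8 = 1 \cdot 0 - 8 = 0 - 8 = -8$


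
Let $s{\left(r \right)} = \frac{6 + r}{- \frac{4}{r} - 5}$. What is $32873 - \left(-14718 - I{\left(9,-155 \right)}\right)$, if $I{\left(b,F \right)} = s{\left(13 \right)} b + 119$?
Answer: $\frac{1096589}{23} \approx 47678.0$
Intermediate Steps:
$s{\left(r \right)} = \frac{6 + r}{-5 - \frac{4}{r}}$
$I{\left(b,F \right)} = 119 - \frac{247 b}{69}$ ($I{\left(b,F \right)} = \left(-1\right) 13 \frac{1}{4 + 5 \cdot 13} \left(6 + 13\right) b + 119 = \left(-1\right) 13 \frac{1}{4 + 65} \cdot 19 b + 119 = \left(-1\right) 13 \cdot \frac{1}{69} \cdot 19 b + 119 = - \frac{247 b}{69} + 119 = 119 - \frac{247 b}{69}$)
$32873 - \left(-14718 - I{\left(9,-155 \right)}\right) = 32873 - \left(-14718 - \left(119 - \frac{741}{23}\right)\right) = 32873 - \left(-14718 - \frac{1996}{23}\right) = 32873 - - \frac{340510}{23} = 32873 + \frac{340510}{23} = \frac{1096589}{23}$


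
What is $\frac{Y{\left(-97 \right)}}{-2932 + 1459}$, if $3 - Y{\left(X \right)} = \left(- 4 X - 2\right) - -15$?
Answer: $\frac{398}{1473} \approx 0.2702$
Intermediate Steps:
$Y{\left(X \right)} = -10 + 4 X$ ($Y{\left(X \right)} = 3 - \left(\left(- 4 X - 2\right) - -15\right) = 3 - \left(\left(-2 - 4 X\right) + 15\right) = 3 - \left(13 - 4 X\right) = 3 + \left(-13 + 4 X\right) = -10 + 4 X$)
$\frac{Y{\left(-97 \right)}}{-2932 + 1459} = \frac{-10 + 4 \left(-97\right)}{-2932 + 1459} = \frac{-10 - 388}{-1473} = \left(-398\right) \left(- \frac{1}{1473}\right) = \frac{398}{1473}$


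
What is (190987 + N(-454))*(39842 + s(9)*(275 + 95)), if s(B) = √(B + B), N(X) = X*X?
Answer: 15821377726 + 440784330*√2 ≈ 1.6445e+10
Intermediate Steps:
N(X) = X²
s(B) = √2*√B (s(B) = √(2*B) = √2*√B)
(190987 + N(-454))*(39842 + s(9)*(275 + 95)) = (190987 + (-454)²)*(39842 + (√2*√9)*(275 + 95)) = (190987 + 206116)*(39842 + (√2*3)*370) = 397103*(39842 + (3*√2)*370) = 397103*(39842 + 1110*√2) = 15821377726 + 440784330*√2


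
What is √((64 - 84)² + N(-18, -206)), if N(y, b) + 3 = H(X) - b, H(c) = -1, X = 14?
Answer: √602 ≈ 24.536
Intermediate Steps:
N(y, b) = -4 - b (N(y, b) = -3 + (-1 - b) = -4 - b)
√((64 - 84)² + N(-18, -206)) = √((64 - 84)² + (-4 - 1*(-206))) = √((-20)² + (-4 + 206)) = √(400 + 202) = √602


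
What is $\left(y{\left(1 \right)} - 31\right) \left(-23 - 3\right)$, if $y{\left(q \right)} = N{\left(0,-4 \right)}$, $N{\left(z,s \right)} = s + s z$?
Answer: $910$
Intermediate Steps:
$y{\left(q \right)} = -4$ ($y{\left(q \right)} = - 4 \left(1 + 0\right) = \left(-4\right) 1 = -4$)
$\left(y{\left(1 \right)} - 31\right) \left(-23 - 3\right) = \left(-4 - 31\right) \left(-23 - 3\right) = \left(-35\right) \left(-26\right) = 910$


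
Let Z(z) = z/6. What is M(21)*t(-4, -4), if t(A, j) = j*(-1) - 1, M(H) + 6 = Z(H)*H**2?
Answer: 9225/2 ≈ 4612.5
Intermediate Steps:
Z(z) = z/6 (Z(z) = z*(1/6) = z/6)
M(H) = -6 + H**3/6 (M(H) = -6 + (H/6)*H**2 = -6 + H**3/6)
t(A, j) = -1 - j (t(A, j) = -j - 1 = -1 - j)
M(21)*t(-4, -4) = (-6 + (1/6)*21**3)*(-1 - 1*(-4)) = (-6 + (1/6)*9261)*(-1 + 4) = (-6 + 3087/2)*3 = (3075/2)*3 = 9225/2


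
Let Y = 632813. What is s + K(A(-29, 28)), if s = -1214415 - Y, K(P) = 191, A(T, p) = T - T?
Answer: -1847037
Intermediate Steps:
A(T, p) = 0
s = -1847228 (s = -1214415 - 1*632813 = -1214415 - 632813 = -1847228)
s + K(A(-29, 28)) = -1847228 + 191 = -1847037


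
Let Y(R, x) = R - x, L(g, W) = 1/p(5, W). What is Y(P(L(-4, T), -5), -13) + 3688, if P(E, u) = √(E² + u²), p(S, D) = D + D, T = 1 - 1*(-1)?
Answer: 3701 + √401/4 ≈ 3706.0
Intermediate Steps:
T = 2 (T = 1 + 1 = 2)
p(S, D) = 2*D
L(g, W) = 1/(2*W)
Y(P(L(-4, T), -5), -13) + 3688 = (√(((½)/2)² + (-5)²) - 1*(-13)) + 3688 = (√(((½)*(½))² + 25) + 13) + 3688 = (√((¼)² + 25) + 13) + 3688 = (√(1/16 + 25) + 13) + 3688 = (√(401/16) + 13) + 3688 = (√401/4 + 13) + 3688 = (13 + √401/4) + 3688 = 3701 + √401/4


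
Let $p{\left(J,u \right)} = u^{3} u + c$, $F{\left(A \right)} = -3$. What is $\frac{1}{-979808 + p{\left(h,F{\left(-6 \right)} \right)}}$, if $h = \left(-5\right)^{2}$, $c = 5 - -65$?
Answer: $- \frac{1}{979657} \approx -1.0208 \cdot 10^{-6}$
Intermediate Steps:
$c = 70$ ($c = 5 + 65 = 70$)
$h = 25$
$p{\left(J,u \right)} = 70 + u^{4}$ ($p{\left(J,u \right)} = u^{3} u + 70 = u^{4} + 70 = 70 + u^{4}$)
$\frac{1}{-979808 + p{\left(h,F{\left(-6 \right)} \right)}} = \frac{1}{-979808 + \left(70 + \left(-3\right)^{4}\right)} = \frac{1}{-979808 + \left(70 + 81\right)} = \frac{1}{-979808 + 151} = \frac{1}{-979657} = - \frac{1}{979657}$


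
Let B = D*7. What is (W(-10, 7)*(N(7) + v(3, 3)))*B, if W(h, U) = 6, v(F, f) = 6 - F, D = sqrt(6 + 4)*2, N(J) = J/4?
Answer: 399*sqrt(10) ≈ 1261.7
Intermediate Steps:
N(J) = J/4 (N(J) = J*(1/4) = J/4)
D = 2*sqrt(10) (D = sqrt(10)*2 = 2*sqrt(10) ≈ 6.3246)
B = 14*sqrt(10) (B = (2*sqrt(10))*7 = 14*sqrt(10) ≈ 44.272)
(W(-10, 7)*(N(7) + v(3, 3)))*B = (6*((1/4)*7 + (6 - 1*3)))*(14*sqrt(10)) = (6*(7/4 + (6 - 3)))*(14*sqrt(10)) = (6*(7/4 + 3))*(14*sqrt(10)) = (6*(19/4))*(14*sqrt(10)) = 57*(14*sqrt(10))/2 = 399*sqrt(10)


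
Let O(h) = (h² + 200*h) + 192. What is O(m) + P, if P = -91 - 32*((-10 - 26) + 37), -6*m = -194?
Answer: 68230/9 ≈ 7581.1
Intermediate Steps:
m = 97/3 (m = -⅙*(-194) = 97/3 ≈ 32.333)
P = -123 (P = -91 - 32*(-36 + 37) = -91 - 32*1 = -91 - 32 = -123)
O(h) = 192 + h² + 200*h
O(m) + P = (192 + (97/3)² + 200*(97/3)) - 123 = (192 + 9409/9 + 19400/3) - 123 = 69337/9 - 123 = 68230/9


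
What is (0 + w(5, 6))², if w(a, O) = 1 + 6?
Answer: 49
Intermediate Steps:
w(a, O) = 7
(0 + w(5, 6))² = (0 + 7)² = 7² = 49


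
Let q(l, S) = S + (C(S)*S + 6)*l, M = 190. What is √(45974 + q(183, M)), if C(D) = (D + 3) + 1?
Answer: 3*√754738 ≈ 2606.3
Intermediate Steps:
C(D) = 4 + D (C(D) = (3 + D) + 1 = 4 + D)
q(l, S) = S + l*(6 + S*(4 + S)) (q(l, S) = S + ((4 + S)*S + 6)*l = S + (S*(4 + S) + 6)*l = S + (6 + S*(4 + S))*l = S + l*(6 + S*(4 + S)))
√(45974 + q(183, M)) = √(45974 + (190 + 6*183 + 190*183*(4 + 190))) = √(45974 + (190 + 1098 + 190*183*194)) = √(45974 + (190 + 1098 + 6745380)) = √(45974 + 6746668) = √6792642 = 3*√754738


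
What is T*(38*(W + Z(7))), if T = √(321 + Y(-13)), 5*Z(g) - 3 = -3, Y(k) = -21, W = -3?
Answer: -1140*√3 ≈ -1974.5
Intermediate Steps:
Z(g) = 0 (Z(g) = ⅗ + (⅕)*(-3) = ⅗ - ⅗ = 0)
T = 10*√3 (T = √(321 - 21) = √300 = 10*√3 ≈ 17.320)
T*(38*(W + Z(7))) = (10*√3)*(38*(-3 + 0)) = (10*√3)*(38*(-3)) = (10*√3)*(-114) = -1140*√3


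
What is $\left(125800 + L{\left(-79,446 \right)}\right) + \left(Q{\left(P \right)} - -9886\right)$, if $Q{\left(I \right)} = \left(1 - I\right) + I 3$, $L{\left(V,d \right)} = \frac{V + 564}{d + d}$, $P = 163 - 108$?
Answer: $\frac{121131409}{892} \approx 1.358 \cdot 10^{5}$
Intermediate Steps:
$P = 55$ ($P = 163 - 108 = 55$)
$L{\left(V,d \right)} = \frac{564 + V}{2 d}$
$Q{\left(I \right)} = 1 + 2 I$ ($Q{\left(I \right)} = \left(1 - I\right) + 3 I = 1 + 2 I$)
$\left(125800 + L{\left(-79,446 \right)}\right) + \left(Q{\left(P \right)} - -9886\right) = \left(125800 + \frac{564 - 79}{2 \cdot 446}\right) + \left(\left(1 + 2 \cdot 55\right) - -9886\right) = \left(125800 + \frac{1}{2} \cdot \frac{1}{446} \cdot 485\right) + \left(\left(1 + 110\right) + 9886\right) = \left(125800 + \frac{485}{892}\right) + \left(111 + 9886\right) = \frac{112214085}{892} + 9997 = \frac{121131409}{892}$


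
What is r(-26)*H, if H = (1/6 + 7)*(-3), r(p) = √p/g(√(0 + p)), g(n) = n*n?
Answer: 43*I*√26/52 ≈ 4.2165*I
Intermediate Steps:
g(n) = n²
r(p) = p^(-½) (r(p) = √p/((√(0 + p))²) = √p/((√p)²) = √p/p = p^(-½))
H = -43/2 (H = (⅙ + 7)*(-3) = (43/6)*(-3) = -43/2 ≈ -21.500)
r(-26)*H = -43/2/√(-26) = -I*√26/26*(-43/2) = 43*I*√26/52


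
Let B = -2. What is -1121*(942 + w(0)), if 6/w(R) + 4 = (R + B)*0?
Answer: -2108601/2 ≈ -1.0543e+6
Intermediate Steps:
w(R) = -3/2 (w(R) = 6/(-4 + (R - 2)*0) = 6/(-4 + (-2 + R)*0) = 6/(-4 + 0) = 6/(-4) = 6*(-¼) = -3/2)
-1121*(942 + w(0)) = -1121*(942 - 3/2) = -1121*1881/2 = -2108601/2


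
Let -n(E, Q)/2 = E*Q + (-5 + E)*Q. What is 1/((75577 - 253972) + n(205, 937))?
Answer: -1/937365 ≈ -1.0668e-6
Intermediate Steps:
n(E, Q) = -2*E*Q - 2*Q*(-5 + E) (n(E, Q) = -2*(E*Q + (-5 + E)*Q) = -2*(E*Q + Q*(-5 + E)) = -2*E*Q - 2*Q*(-5 + E))
1/((75577 - 253972) + n(205, 937)) = 1/((75577 - 253972) + 2*937*(5 - 2*205)) = 1/(-178395 + 2*937*(5 - 410)) = 1/(-178395 + 2*937*(-405)) = 1/(-178395 - 758970) = 1/(-937365) = -1/937365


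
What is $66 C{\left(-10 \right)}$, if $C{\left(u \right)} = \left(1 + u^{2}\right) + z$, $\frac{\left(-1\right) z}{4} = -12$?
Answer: $9834$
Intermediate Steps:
$z = 48$ ($z = \left(-4\right) \left(-12\right) = 48$)
$C{\left(u \right)} = 49 + u^{2}$ ($C{\left(u \right)} = \left(1 + u^{2}\right) + 48 = 49 + u^{2}$)
$66 C{\left(-10 \right)} = 66 \left(49 + \left(-10\right)^{2}\right) = 66 \left(49 + 100\right) = 66 \cdot 149 = 9834$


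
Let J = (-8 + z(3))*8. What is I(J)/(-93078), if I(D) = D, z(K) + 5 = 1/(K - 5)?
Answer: 6/5171 ≈ 0.0011603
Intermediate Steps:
z(K) = -5 + 1/(-5 + K) (z(K) = -5 + 1/(K - 5) = -5 + 1/(-5 + K))
J = -108 (J = (-8 + (26 - 5*3)/(-5 + 3))*8 = (-8 + (26 - 15)/(-2))*8 = (-8 - ½*11)*8 = (-8 - 11/2)*8 = -27/2*8 = -108)
I(J)/(-93078) = -108/(-93078) = -108*(-1/93078) = 6/5171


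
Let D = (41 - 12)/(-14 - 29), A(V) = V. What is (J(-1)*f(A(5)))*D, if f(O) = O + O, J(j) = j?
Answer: 290/43 ≈ 6.7442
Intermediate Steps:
f(O) = 2*O
D = -29/43 (D = 29/(-43) = 29*(-1/43) = -29/43 ≈ -0.67442)
(J(-1)*f(A(5)))*D = -2*5*(-29/43) = -1*10*(-29/43) = -10*(-29/43) = 290/43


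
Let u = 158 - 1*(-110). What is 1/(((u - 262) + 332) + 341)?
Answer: 1/679 ≈ 0.0014728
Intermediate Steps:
u = 268 (u = 158 + 110 = 268)
1/(((u - 262) + 332) + 341) = 1/(((268 - 262) + 332) + 341) = 1/((6 + 332) + 341) = 1/(338 + 341) = 1/679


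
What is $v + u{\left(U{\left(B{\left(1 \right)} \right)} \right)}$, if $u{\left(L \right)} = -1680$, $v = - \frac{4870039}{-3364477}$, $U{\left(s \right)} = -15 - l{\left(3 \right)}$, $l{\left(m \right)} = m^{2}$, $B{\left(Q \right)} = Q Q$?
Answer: $- \frac{5647451321}{3364477} \approx -1678.6$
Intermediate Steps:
$B{\left(Q \right)} = Q^{2}$
$U{\left(s \right)} = -24$ ($U{\left(s \right)} = -15 - 3^{2} = -15 - 9 = -24$)
$v = \frac{4870039}{3364477}$ ($v = \left(-4870039\right) \left(- \frac{1}{3364477}\right) = \frac{4870039}{3364477} \approx 1.4475$)
$v + u{\left(U{\left(B{\left(1 \right)} \right)} \right)} = \frac{4870039}{3364477} - 1680 = - \frac{5647451321}{3364477}$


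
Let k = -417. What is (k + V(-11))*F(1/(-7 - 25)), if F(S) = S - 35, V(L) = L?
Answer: 119947/8 ≈ 14993.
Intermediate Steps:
F(S) = -35 + S
(k + V(-11))*F(1/(-7 - 25)) = (-417 - 11)*(-35 + 1/(-7 - 25)) = -428*(-35 + 1/(-32)) = -428*(-35 - 1/32) = -428*(-1121/32) = 119947/8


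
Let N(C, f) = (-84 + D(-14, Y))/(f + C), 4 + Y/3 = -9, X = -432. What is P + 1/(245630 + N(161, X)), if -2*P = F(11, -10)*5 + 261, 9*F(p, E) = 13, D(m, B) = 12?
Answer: -80344920575/599092218 ≈ -134.11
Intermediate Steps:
Y = -39 (Y = -12 + 3*(-9) = -12 - 27 = -39)
F(p, E) = 13/9 (F(p, E) = (1/9)*13 = 13/9)
N(C, f) = -72/(C + f) (N(C, f) = (-84 + 12)/(f + C) = -72/(C + f))
P = -1207/9 (P = -((13/9)*5 + 261)/2 = -(65/9 + 261)/2 = -1/2*2414/9 = -1207/9 ≈ -134.11)
P + 1/(245630 + N(161, X)) = -1207/9 + 1/(245630 - 72/(161 - 432)) = -1207/9 + 1/(245630 - 72/(-271)) = -1207/9 + 1/(245630 - 72*(-1/271)) = -1207/9 + 1/(245630 + 72/271) = -1207/9 + 1/(66565802/271) = -1207/9 + 271/66565802 = -80344920575/599092218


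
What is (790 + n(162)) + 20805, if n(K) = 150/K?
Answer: 583090/27 ≈ 21596.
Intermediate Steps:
(790 + n(162)) + 20805 = (790 + 150/162) + 20805 = (790 + 150*(1/162)) + 20805 = (790 + 25/27) + 20805 = 21355/27 + 20805 = 583090/27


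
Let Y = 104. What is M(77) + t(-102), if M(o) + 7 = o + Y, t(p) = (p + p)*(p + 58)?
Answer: 9150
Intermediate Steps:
t(p) = 2*p*(58 + p) (t(p) = (2*p)*(58 + p) = 2*p*(58 + p))
M(o) = 97 + o (M(o) = -7 + (o + 104) = -7 + (104 + o) = 97 + o)
M(77) + t(-102) = (97 + 77) + 2*(-102)*(58 - 102) = 174 + 2*(-102)*(-44) = 174 + 8976 = 9150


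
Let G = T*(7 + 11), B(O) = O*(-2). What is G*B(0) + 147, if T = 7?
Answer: 147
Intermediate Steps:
B(O) = -2*O
G = 126 (G = 7*(7 + 11) = 7*18 = 126)
G*B(0) + 147 = 126*(-2*0) + 147 = 126*0 + 147 = 0 + 147 = 147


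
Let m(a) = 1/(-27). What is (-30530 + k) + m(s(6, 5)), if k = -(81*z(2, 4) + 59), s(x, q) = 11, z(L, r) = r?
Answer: -834652/27 ≈ -30913.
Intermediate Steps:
k = -383 (k = -(81*4 + 59) = -(324 + 59) = -1*383 = -383)
m(a) = -1/27
(-30530 + k) + m(s(6, 5)) = (-30530 - 383) - 1/27 = -30913 - 1/27 = -834652/27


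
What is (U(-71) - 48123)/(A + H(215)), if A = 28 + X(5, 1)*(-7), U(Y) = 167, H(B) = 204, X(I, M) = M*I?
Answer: -47956/197 ≈ -243.43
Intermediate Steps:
X(I, M) = I*M
A = -7 (A = 28 + (5*1)*(-7) = 28 + 5*(-7) = 28 - 35 = -7)
(U(-71) - 48123)/(A + H(215)) = (167 - 48123)/(-7 + 204) = -47956/197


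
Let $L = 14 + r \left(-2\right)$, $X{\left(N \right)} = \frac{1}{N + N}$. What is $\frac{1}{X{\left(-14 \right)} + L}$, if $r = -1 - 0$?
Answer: $\frac{28}{447} \approx 0.06264$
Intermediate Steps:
$X{\left(N \right)} = \frac{1}{2 N}$
$r = -1$ ($r = -1 + 0 = -1$)
$L = 16$ ($L = 14 - -2 = 14 + 2 = 16$)
$\frac{1}{X{\left(-14 \right)} + L} = \frac{1}{\frac{1}{2 \left(-14\right)} + 16} = \frac{1}{\frac{1}{2} \left(- \frac{1}{14}\right) + 16} = \frac{1}{- \frac{1}{28} + 16} = \frac{1}{\frac{447}{28}} = \frac{28}{447}$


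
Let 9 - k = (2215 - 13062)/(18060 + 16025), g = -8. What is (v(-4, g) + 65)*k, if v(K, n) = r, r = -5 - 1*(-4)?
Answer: 20327168/34085 ≈ 596.37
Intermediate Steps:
r = -1 (r = -5 + 4 = -1)
v(K, n) = -1
k = 317612/34085 (k = 9 - (2215 - 13062)/(18060 + 16025) = 9 - (-10847)/34085 = 9 - 1*(-10847/34085) = 9 + 10847/34085 = 317612/34085 ≈ 9.3182)
(v(-4, g) + 65)*k = (-1 + 65)*(317612/34085) = 64*(317612/34085) = 20327168/34085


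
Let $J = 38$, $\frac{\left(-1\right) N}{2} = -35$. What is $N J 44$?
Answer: $117040$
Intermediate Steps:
$N = 70$ ($N = \left(-2\right) \left(-35\right) = 70$)
$N J 44 = 70 \cdot 38 \cdot 44 = 2660 \cdot 44 = 117040$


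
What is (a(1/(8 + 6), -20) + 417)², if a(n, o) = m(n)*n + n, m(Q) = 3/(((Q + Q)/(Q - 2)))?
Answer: 134490409/784 ≈ 1.7154e+5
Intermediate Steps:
m(Q) = 3*(-2 + Q)/(2*Q) (m(Q) = 3/(((2*Q)/(-2 + Q))) = 3/((2*Q/(-2 + Q))) = 3*((-2 + Q)/(2*Q)) = 3*(-2 + Q)/(2*Q))
a(n, o) = n + n*(3/2 - 3/n) (a(n, o) = (3/2 - 3/n)*n + n = n*(3/2 - 3/n) + n = n + n*(3/2 - 3/n))
(a(1/(8 + 6), -20) + 417)² = ((-3 + 5/(2*(8 + 6))) + 417)² = ((-3 + (5/2)/14) + 417)² = ((-3 + (5/2)*(1/14)) + 417)² = ((-3 + 5/28) + 417)² = (-79/28 + 417)² = (11597/28)² = 134490409/784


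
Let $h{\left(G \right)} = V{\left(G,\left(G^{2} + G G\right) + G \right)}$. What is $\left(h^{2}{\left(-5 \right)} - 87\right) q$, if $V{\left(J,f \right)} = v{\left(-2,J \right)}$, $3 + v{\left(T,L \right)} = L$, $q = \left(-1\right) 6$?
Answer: $138$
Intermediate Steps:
$q = -6$
$v{\left(T,L \right)} = -3 + L$
$V{\left(J,f \right)} = -3 + J$
$h{\left(G \right)} = -3 + G$
$\left(h^{2}{\left(-5 \right)} - 87\right) q = \left(\left(-3 - 5\right)^{2} - 87\right) \left(-6\right) = \left(\left(-8\right)^{2} - 87\right) \left(-6\right) = \left(64 - 87\right) \left(-6\right) = \left(-23\right) \left(-6\right) = 138$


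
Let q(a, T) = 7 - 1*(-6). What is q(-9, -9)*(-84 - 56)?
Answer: -1820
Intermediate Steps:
q(a, T) = 13 (q(a, T) = 7 + 6 = 13)
q(-9, -9)*(-84 - 56) = 13*(-84 - 56) = 13*(-140) = -1820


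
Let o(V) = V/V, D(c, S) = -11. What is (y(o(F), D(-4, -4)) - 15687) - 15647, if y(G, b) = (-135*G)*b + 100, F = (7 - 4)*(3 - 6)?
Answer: -29749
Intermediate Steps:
F = -9 (F = 3*(-3) = -9)
o(V) = 1
y(G, b) = 100 - 135*G*b (y(G, b) = -135*G*b + 100 = 100 - 135*G*b)
(y(o(F), D(-4, -4)) - 15687) - 15647 = ((100 - 135*1*(-11)) - 15687) - 15647 = ((100 + 1485) - 15687) - 15647 = (1585 - 15687) - 15647 = -14102 - 15647 = -29749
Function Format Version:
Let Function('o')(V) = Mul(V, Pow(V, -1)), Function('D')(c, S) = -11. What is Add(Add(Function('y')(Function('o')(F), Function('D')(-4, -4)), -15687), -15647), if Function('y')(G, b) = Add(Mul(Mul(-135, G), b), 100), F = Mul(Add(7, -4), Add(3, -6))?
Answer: -29749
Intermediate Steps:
F = -9 (F = Mul(3, -3) = -9)
Function('o')(V) = 1
Function('y')(G, b) = Add(100, Mul(-135, G, b)) (Function('y')(G, b) = Add(Mul(-135, G, b), 100) = Add(100, Mul(-135, G, b)))
Add(Add(Function('y')(Function('o')(F), Function('D')(-4, -4)), -15687), -15647) = Add(Add(Add(100, Mul(-135, 1, -11)), -15687), -15647) = Add(Add(Add(100, 1485), -15687), -15647) = Add(Add(1585, -15687), -15647) = Add(-14102, -15647) = -29749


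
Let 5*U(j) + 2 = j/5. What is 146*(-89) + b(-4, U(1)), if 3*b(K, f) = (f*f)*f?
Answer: -203031493/15625 ≈ -12994.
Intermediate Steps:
U(j) = -⅖ + j/25 (U(j) = -⅖ + (j/5)/5 = -⅖ + j/25)
b(K, f) = f³/3 (b(K, f) = ((f*f)*f)/3 = (f²*f)/3 = f³/3)
146*(-89) + b(-4, U(1)) = 146*(-89) + (-⅖ + (1/25)*1)³/3 = -12994 + (-⅖ + 1/25)³/3 = -12994 + (-9/25)³/3 = -12994 + (⅓)*(-729/15625) = -12994 - 243/15625 = -203031493/15625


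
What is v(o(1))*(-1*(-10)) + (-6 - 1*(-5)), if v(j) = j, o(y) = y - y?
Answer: -1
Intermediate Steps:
o(y) = 0
v(o(1))*(-1*(-10)) + (-6 - 1*(-5)) = 0*(-1*(-10)) + (-6 - 1*(-5)) = 0*10 + (-6 + 5) = 0 - 1 = -1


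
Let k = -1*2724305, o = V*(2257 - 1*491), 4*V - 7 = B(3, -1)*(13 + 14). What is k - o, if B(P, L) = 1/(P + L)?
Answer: -10933423/4 ≈ -2.7334e+6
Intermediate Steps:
B(P, L) = 1/(L + P)
V = 41/8 (V = 7/4 + ((13 + 14)/(-1 + 3))/4 = 7/4 + (27/2)/4 = 7/4 + ((½)*27)/4 = 7/4 + (¼)*(27/2) = 7/4 + 27/8 = 41/8 ≈ 5.1250)
o = 36203/4 (o = 41*(2257 - 1*491)/8 = 41*(2257 - 491)/8 = (41/8)*1766 = 36203/4 ≈ 9050.8)
k = -2724305
k - o = -2724305 - 1*36203/4 = -2724305 - 36203/4 = -10933423/4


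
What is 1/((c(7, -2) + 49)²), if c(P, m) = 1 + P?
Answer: 1/3249 ≈ 0.00030779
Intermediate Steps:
1/((c(7, -2) + 49)²) = 1/(((1 + 7) + 49)²) = 1/((8 + 49)²) = 1/(57²) = 1/3249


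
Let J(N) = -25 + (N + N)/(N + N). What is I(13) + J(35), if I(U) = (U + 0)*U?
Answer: 145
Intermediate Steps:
I(U) = U² (I(U) = U*U = U²)
J(N) = -24 (J(N) = -25 + (2*N)/((2*N)) = -25 + (2*N)*(1/(2*N)) = -25 + 1 = -24)
I(13) + J(35) = 13² - 24 = 169 - 24 = 145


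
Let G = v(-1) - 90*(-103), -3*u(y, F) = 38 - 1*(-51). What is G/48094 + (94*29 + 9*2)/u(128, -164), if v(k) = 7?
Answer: -395084155/4280366 ≈ -92.302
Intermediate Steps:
u(y, F) = -89/3 (u(y, F) = -(38 - 1*(-51))/3 = -(38 + 51)/3 = -⅓*89 = -89/3)
G = 9277 (G = 7 - 90*(-103) = 7 + 9270 = 9277)
G/48094 + (94*29 + 9*2)/u(128, -164) = 9277/48094 + (94*29 + 9*2)/(-89/3) = 9277*(1/48094) + (2726 + 18)*(-3/89) = 9277/48094 + 2744*(-3/89) = 9277/48094 - 8232/89 = -395084155/4280366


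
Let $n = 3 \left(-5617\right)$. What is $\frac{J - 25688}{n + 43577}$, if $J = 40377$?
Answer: $\frac{14689}{26726} \approx 0.54961$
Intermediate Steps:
$n = -16851$
$\frac{J - 25688}{n + 43577} = \frac{40377 - 25688}{-16851 + 43577} = \frac{14689}{26726}$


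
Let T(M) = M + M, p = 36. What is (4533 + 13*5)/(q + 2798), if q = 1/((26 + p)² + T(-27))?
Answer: 17426420/10604421 ≈ 1.6433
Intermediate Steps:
T(M) = 2*M
q = 1/3790 (q = 1/((26 + 36)² + 2*(-27)) = 1/(62² - 54) = 1/(3844 - 54) = 1/3790 ≈ 0.00026385)
(4533 + 13*5)/(q + 2798) = (4533 + 13*5)/(1/3790 + 2798) = (4533 + 65)/(10604421/3790) = 4598*(3790/10604421) = 17426420/10604421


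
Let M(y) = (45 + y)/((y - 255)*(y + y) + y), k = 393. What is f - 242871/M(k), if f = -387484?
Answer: -121501817/2 ≈ -6.0751e+7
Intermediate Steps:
M(y) = (45 + y)/(y + 2*y*(-255 + y)) (M(y) = (45 + y)/((-255 + y)*(2*y) + y) = (45 + y)/(2*y*(-255 + y) + y) = (45 + y)/(y + 2*y*(-255 + y)))
f - 242871/M(k) = -387484 - 242871*393*(-509 + 2*393)/(45 + 393) = -387484 - 242871/((1/393)*438/(-509 + 786)) = -387484 - 242871/((1/393)*438/277) = -387484 - 242871/((1/393)*(1/277)*438) = -387484 - 242871/146/36287 = -387484 - 242871*36287/146 = -387484 - 120726849/2 = -121501817/2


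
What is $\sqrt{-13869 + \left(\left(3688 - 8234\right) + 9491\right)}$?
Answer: $2 i \sqrt{2231} \approx 94.467 i$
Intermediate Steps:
$\sqrt{-13869 + \left(\left(3688 - 8234\right) + 9491\right)} = \sqrt{-13869 + \left(-4546 + 9491\right)} = \sqrt{-13869 + 4945} = \sqrt{-8924} = 2 i \sqrt{2231}$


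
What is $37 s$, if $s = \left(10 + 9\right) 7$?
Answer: $4921$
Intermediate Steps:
$s = 133$ ($s = 19 \cdot 7 = 133$)
$37 s = 37 \cdot 133 = 4921$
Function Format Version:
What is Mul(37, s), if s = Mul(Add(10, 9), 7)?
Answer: 4921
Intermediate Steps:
s = 133 (s = Mul(19, 7) = 133)
Mul(37, s) = Mul(37, 133) = 4921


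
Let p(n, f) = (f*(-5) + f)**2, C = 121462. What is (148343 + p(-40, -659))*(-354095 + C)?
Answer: -1650958947087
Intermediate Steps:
p(n, f) = 16*f**2 (p(n, f) = (-5*f + f)**2 = (-4*f)**2 = 16*f**2)
(148343 + p(-40, -659))*(-354095 + C) = (148343 + 16*(-659)**2)*(-354095 + 121462) = (148343 + 16*434281)*(-232633) = (148343 + 6948496)*(-232633) = 7096839*(-232633) = -1650958947087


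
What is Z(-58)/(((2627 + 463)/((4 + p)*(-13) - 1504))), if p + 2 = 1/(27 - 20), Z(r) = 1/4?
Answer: -10723/86520 ≈ -0.12394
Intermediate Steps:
Z(r) = ¼
p = -13/7 (p = -2 + 1/(27 - 20) = -2 + 1/7 = -2 + ⅐ = -13/7 ≈ -1.8571)
Z(-58)/(((2627 + 463)/((4 + p)*(-13) - 1504))) = 1/(4*(((2627 + 463)/((4 - 13/7)*(-13) - 1504)))) = 1/(4*((3090/((15/7)*(-13) - 1504)))) = 1/(4*((3090/(-195/7 - 1504)))) = 1/(4*((3090/(-10723/7)))) = 1/(4*((3090*(-7/10723)))) = 1/(4*(-21630/10723)) = (¼)*(-10723/21630) = -10723/86520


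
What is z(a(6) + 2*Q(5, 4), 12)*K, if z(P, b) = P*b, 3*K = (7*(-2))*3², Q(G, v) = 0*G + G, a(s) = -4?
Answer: -3024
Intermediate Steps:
Q(G, v) = G (Q(G, v) = 0 + G = G)
K = -42 (K = ((7*(-2))*3²)/3 = (-14*9)/3 = (⅓)*(-126) = -42)
z(a(6) + 2*Q(5, 4), 12)*K = ((-4 + 2*5)*12)*(-42) = ((-4 + 10)*12)*(-42) = (6*12)*(-42) = 72*(-42) = -3024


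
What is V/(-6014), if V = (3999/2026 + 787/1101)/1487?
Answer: -5997361/19948082344068 ≈ -3.0065e-7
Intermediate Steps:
V = 5997361/3316940862 (V = (3999*(1/2026) + 787*(1/1101))*(1/1487) = (3999/2026 + 787/1101)*(1/1487) = (5997361/2230626)*(1/1487) = 5997361/3316940862 ≈ 0.0018081)
V/(-6014) = (5997361/3316940862)/(-6014) = (5997361/3316940862)*(-1/6014) = -5997361/19948082344068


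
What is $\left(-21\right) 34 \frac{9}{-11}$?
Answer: $\frac{6426}{11} \approx 584.18$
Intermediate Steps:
$\left(-21\right) 34 \frac{9}{-11} = - 714 \cdot 9 \left(- \frac{1}{11}\right) = \left(-714\right) \left(- \frac{9}{11}\right) = \frac{6426}{11}$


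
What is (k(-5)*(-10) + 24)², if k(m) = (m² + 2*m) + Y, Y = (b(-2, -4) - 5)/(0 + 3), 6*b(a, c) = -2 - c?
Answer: 988036/81 ≈ 12198.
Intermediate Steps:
b(a, c) = -⅓ - c/6 (b(a, c) = (-2 - c)/6 = -⅓ - c/6)
Y = -14/9 (Y = ((-⅓ - ⅙*(-4)) - 5)/(0 + 3) = ((-⅓ + ⅔) - 5)/3 = (⅓ - 5)*(⅓) = -14/3*⅓ = -14/9 ≈ -1.5556)
k(m) = -14/9 + m² + 2*m (k(m) = (m² + 2*m) - 14/9 = -14/9 + m² + 2*m)
(k(-5)*(-10) + 24)² = ((-14/9 + (-5)² + 2*(-5))*(-10) + 24)² = ((-14/9 + 25 - 10)*(-10) + 24)² = ((121/9)*(-10) + 24)² = (-1210/9 + 24)² = (-994/9)² = 988036/81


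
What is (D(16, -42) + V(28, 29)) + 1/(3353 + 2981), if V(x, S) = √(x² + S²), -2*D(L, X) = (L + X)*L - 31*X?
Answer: -2805961/6334 + 5*√65 ≈ -402.69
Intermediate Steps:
D(L, X) = 31*X/2 - L*(L + X)/2 (D(L, X) = -((L + X)*L - 31*X)/2 = -(L*(L + X) - 31*X)/2 = -(-31*X + L*(L + X))/2 = 31*X/2 - L*(L + X)/2)
V(x, S) = √(S² + x²)
(D(16, -42) + V(28, 29)) + 1/(3353 + 2981) = ((-½*16² + (31/2)*(-42) - ½*16*(-42)) + √(29² + 28²)) + 1/(3353 + 2981) = ((-½*256 - 651 + 336) + √(841 + 784)) + 1/6334 = ((-128 - 651 + 336) + √1625) + 1/6334 = (-443 + 5*√65) + 1/6334 = -2805961/6334 + 5*√65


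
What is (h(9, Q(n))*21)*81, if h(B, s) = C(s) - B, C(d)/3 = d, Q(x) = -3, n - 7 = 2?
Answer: -30618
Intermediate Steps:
n = 9 (n = 7 + 2 = 9)
C(d) = 3*d
h(B, s) = -B + 3*s (h(B, s) = 3*s - B = -B + 3*s)
(h(9, Q(n))*21)*81 = ((-1*9 + 3*(-3))*21)*81 = ((-9 - 9)*21)*81 = -18*21*81 = -378*81 = -30618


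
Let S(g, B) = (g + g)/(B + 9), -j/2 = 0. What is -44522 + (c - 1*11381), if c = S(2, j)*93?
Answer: -167585/3 ≈ -55862.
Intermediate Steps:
j = 0 (j = -2*0 = 0)
S(g, B) = 2*g/(9 + B) (S(g, B) = (2*g)/(9 + B) = 2*g/(9 + B))
c = 124/3 (c = (2*2/(9 + 0))*93 = (2*2/9)*93 = (2*2*(⅑))*93 = (4/9)*93 = 124/3 ≈ 41.333)
-44522 + (c - 1*11381) = -44522 + (124/3 - 1*11381) = -44522 + (124/3 - 11381) = -44522 - 34019/3 = -167585/3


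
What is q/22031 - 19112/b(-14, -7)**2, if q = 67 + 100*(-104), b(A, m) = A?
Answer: -105770435/1079519 ≈ -97.979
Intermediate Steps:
q = -10333 (q = 67 - 10400 = -10333)
q/22031 - 19112/b(-14, -7)**2 = -10333/22031 - 19112/((-14)**2) = -10333*1/22031 - 19112/196 = -10333/22031 - 19112*1/196 = -10333/22031 - 4778/49 = -105770435/1079519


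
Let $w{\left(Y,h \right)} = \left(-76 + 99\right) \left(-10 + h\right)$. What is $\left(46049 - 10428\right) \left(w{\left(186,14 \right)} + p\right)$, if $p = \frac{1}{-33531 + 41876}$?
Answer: $\frac{27347702161}{8345} \approx 3.2771 \cdot 10^{6}$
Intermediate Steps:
$p = \frac{1}{8345} \approx 0.00011983$
$w{\left(Y,h \right)} = -230 + 23 h$ ($w{\left(Y,h \right)} = 23 \left(-10 + h\right) = -230 + 23 h$)
$\left(46049 - 10428\right) \left(w{\left(186,14 \right)} + p\right) = \left(46049 - 10428\right) \left(\left(-230 + 23 \cdot 14\right) + \frac{1}{8345}\right) = 35621 \left(\left(-230 + 322\right) + \frac{1}{8345}\right) = 35621 \left(92 + \frac{1}{8345}\right) = 35621 \cdot \frac{767741}{8345} = \frac{27347702161}{8345}$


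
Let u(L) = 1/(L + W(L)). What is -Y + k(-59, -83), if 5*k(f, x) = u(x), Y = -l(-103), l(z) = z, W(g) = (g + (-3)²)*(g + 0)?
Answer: -3120384/30295 ≈ -103.00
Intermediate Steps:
W(g) = g*(9 + g) (W(g) = (g + 9)*g = (9 + g)*g = g*(9 + g))
u(L) = 1/(L + L*(9 + L))
Y = 103 (Y = -1*(-103) = 103)
k(f, x) = 1/(5*x*(10 + x)) (k(f, x) = (1/(x*(10 + x)))/5 = 1/(5*x*(10 + x)))
-Y + k(-59, -83) = -1*103 + (⅕)/(-83*(10 - 83)) = -103 + (⅕)*(-1/83)/(-73) = -103 + (⅕)*(-1/83)*(-1/73) = -103 + 1/30295 = -3120384/30295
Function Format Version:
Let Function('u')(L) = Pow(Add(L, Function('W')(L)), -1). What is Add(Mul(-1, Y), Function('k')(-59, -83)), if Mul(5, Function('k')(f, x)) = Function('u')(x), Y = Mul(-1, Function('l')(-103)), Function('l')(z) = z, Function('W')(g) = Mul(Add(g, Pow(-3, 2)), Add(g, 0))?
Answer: Rational(-3120384, 30295) ≈ -103.00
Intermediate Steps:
Function('W')(g) = Mul(g, Add(9, g)) (Function('W')(g) = Mul(Add(g, 9), g) = Mul(Add(9, g), g) = Mul(g, Add(9, g)))
Function('u')(L) = Pow(Add(L, Mul(L, Add(9, L))), -1)
Y = 103 (Y = Mul(-1, -103) = 103)
Function('k')(f, x) = Mul(Rational(1, 5), Pow(x, -1), Pow(Add(10, x), -1)) (Function('k')(f, x) = Mul(Rational(1, 5), Mul(Pow(x, -1), Pow(Add(10, x), -1))) = Mul(Rational(1, 5), Pow(x, -1), Pow(Add(10, x), -1)))
Add(Mul(-1, Y), Function('k')(-59, -83)) = Add(Mul(-1, 103), Mul(Rational(1, 5), Pow(-83, -1), Pow(Add(10, -83), -1))) = Add(-103, Mul(Rational(1, 5), Rational(-1, 83), Pow(-73, -1))) = Add(-103, Mul(Rational(1, 5), Rational(-1, 83), Rational(-1, 73))) = Add(-103, Rational(1, 30295)) = Rational(-3120384, 30295)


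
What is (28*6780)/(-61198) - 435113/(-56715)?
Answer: 7930634887/1735422285 ≈ 4.5699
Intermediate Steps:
(28*6780)/(-61198) - 435113/(-56715) = 189840*(-1/61198) - 435113*(-1/56715) = -94920/30599 + 435113/56715 = 7930634887/1735422285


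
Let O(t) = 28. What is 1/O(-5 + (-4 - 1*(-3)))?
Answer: 1/28 ≈ 0.035714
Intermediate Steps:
1/O(-5 + (-4 - 1*(-3))) = 1/28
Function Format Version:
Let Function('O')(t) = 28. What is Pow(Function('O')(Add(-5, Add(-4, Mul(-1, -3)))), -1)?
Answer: Rational(1, 28) ≈ 0.035714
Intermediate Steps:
Pow(Function('O')(Add(-5, Add(-4, Mul(-1, -3)))), -1) = Pow(28, -1) = Rational(1, 28)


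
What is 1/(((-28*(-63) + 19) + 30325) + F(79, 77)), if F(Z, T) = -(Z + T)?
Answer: 1/31952 ≈ 3.1297e-5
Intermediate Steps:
F(Z, T) = -T - Z (F(Z, T) = -(T + Z) = -T - Z)
1/(((-28*(-63) + 19) + 30325) + F(79, 77)) = 1/(((-28*(-63) + 19) + 30325) + (-1*77 - 1*79)) = 1/(((1764 + 19) + 30325) + (-77 - 79)) = 1/((1783 + 30325) - 156) = 1/(32108 - 156) = 1/31952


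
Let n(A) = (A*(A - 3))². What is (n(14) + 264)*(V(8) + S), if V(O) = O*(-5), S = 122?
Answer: 1966360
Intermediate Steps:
V(O) = -5*O
n(A) = A²*(-3 + A)² (n(A) = (A*(-3 + A))² = A²*(-3 + A)²)
(n(14) + 264)*(V(8) + S) = (14²*(-3 + 14)² + 264)*(-5*8 + 122) = (196*11² + 264)*(-40 + 122) = (196*121 + 264)*82 = (23716 + 264)*82 = 23980*82 = 1966360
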